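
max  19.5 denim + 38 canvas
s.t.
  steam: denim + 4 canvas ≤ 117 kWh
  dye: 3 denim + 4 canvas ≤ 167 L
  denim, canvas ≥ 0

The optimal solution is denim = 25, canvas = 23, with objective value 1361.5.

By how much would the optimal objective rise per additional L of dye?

Both steam and dye are binding at x*.
Dual feasibility on the basic columns requires 1·y_steam + 3·y_dye = 19.5, 4·y_steam + 4·y_dye = 38.
Solving: y_steam = 4.5, y_dye = 5.
Shadow price of dye = 5.

5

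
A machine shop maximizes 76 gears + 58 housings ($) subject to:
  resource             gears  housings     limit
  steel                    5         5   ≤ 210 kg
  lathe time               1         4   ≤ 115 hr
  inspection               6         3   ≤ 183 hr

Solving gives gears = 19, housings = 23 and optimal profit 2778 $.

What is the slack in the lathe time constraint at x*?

4

lathe time used = 1·19 + 4·23 = 111; slack = 115 − 111 = 4.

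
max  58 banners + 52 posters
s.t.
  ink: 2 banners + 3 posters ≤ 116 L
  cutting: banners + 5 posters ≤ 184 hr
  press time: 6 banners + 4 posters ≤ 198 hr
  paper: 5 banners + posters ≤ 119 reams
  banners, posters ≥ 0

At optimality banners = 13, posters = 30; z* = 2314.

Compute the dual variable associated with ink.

8

At the optimum: ink uses 116 of 116 (binding); cutting uses 163 of 184 (slack = 21); press time uses 198 of 198 (binding); paper uses 95 of 119 (slack = 24).
By complementary slackness, y = 0 for the non-binding constraints.
From A_Bᵀ y = c: 2·y_ink + 6·y_press time = 58; 3·y_ink + 4·y_press time = 52.
This yields shadow prices y_ink = 8, y_press time = 7.
Shadow price of ink = 8.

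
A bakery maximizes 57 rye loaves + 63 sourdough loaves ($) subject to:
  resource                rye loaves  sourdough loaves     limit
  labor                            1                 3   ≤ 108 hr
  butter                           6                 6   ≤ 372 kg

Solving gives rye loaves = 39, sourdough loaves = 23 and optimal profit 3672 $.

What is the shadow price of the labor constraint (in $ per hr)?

Both labor and butter are binding at x*.
The binding rows give the dual system: 1·y_labor + 6·y_butter = 57 and 3·y_labor + 6·y_butter = 63.
This yields shadow prices y_labor = 3, y_butter = 9.
Shadow price of labor = 3.

3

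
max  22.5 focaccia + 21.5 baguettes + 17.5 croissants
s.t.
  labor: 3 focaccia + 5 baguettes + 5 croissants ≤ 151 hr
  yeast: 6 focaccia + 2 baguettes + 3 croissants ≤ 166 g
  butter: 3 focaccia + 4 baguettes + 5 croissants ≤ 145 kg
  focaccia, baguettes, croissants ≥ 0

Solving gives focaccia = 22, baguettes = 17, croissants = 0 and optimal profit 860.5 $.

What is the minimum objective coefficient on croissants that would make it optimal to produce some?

23.5

At the optimum: labor uses 151 of 151 (binding); yeast uses 166 of 166 (binding); butter uses 134 of 145 (slack = 11).
By complementary slackness, y = 0 for the non-binding constraint.
Dual feasibility on the basic columns requires 3·y_labor + 6·y_yeast = 22.5, 5·y_labor + 2·y_yeast = 21.5.
→ y_labor = 3.5 and y_yeast = 2.
croissants enters the basis when its profit ≥ yᵀa₃ = 3.5·5 + 2·3 = 23.5.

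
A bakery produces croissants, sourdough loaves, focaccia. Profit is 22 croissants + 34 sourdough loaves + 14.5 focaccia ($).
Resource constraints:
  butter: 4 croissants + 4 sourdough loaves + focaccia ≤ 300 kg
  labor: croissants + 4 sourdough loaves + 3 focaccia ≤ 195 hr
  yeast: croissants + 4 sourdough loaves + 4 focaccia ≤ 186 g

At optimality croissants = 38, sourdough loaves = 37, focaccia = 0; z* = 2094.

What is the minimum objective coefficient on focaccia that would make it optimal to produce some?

20.5

Binding: butter and yeast. Non-binding: labor (9 unused).
Slack constraints have shadow price 0 (complementary slackness).
Dual feasibility on the basic columns requires 4·y_butter + 1·y_yeast = 22, 4·y_butter + 4·y_yeast = 34.
Solving: y_butter = 4.5, y_yeast = 4.
focaccia enters the basis when its profit ≥ yᵀa₃ = 4.5·1 + 4·4 = 20.5.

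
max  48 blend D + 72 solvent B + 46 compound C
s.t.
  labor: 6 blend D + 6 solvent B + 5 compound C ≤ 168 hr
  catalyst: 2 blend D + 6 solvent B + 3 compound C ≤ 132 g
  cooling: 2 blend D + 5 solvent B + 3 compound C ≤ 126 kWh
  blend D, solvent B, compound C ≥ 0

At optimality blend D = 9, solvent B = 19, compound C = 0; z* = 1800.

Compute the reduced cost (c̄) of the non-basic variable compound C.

Binding: labor and catalyst. Non-binding: cooling (13 unused).
By complementary slackness, y = 0 for the non-binding constraint.
From A_Bᵀ y = c: 6·y_labor + 2·y_catalyst = 48; 6·y_labor + 6·y_catalyst = 72.
Solving: y_labor = 6, y_catalyst = 6.
Reduced cost of compound C: c₃ − yᵀa₃ = 46 − (6·5 + 6·3) = 46 − 48 = -2.

-2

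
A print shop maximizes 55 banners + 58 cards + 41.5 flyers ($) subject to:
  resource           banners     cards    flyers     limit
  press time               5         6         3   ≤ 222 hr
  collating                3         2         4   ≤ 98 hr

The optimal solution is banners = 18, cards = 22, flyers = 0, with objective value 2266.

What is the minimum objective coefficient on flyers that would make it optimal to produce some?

At the optimum: press time uses 222 of 222 (binding); collating uses 98 of 98 (binding).
Dual feasibility on the basic columns requires 5·y_press time + 3·y_collating = 55, 6·y_press time + 2·y_collating = 58.
→ y_press time = 8 and y_collating = 5.
flyers enters the basis when its profit ≥ yᵀa₃ = 8·3 + 5·4 = 44.

44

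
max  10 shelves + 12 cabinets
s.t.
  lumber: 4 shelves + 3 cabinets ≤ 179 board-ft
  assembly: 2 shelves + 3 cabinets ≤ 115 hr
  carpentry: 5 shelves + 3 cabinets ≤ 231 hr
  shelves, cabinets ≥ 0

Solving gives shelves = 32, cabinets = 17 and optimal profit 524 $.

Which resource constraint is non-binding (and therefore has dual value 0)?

carpentry

lumber: 179/179 (binding)
assembly: 115/115 (binding)
carpentry: 211/231 (slack 20)
By complementary slackness, a constraint with positive slack has shadow price 0 → carpentry.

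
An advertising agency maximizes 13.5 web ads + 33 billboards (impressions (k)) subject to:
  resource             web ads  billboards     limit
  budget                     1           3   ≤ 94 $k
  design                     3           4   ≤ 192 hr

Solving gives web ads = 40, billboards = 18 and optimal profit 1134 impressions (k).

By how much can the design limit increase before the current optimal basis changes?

90

Binding constraints: budget, design. The basis is B = [[1,3],[3,4]] with det -5.
Per unit increase in design, x* moves by d = (0.6, -0.2).
The basis stays optimal until billboards reaches 0; allowable increase = 90 hr.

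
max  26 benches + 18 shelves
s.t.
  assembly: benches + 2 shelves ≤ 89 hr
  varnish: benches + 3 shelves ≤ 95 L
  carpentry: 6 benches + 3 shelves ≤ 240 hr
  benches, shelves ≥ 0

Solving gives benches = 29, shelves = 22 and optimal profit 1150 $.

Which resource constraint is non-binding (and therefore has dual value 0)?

assembly

assembly: 73/89 (slack 16)
varnish: 95/95 (binding)
carpentry: 240/240 (binding)
By complementary slackness, a constraint with positive slack has shadow price 0 → assembly.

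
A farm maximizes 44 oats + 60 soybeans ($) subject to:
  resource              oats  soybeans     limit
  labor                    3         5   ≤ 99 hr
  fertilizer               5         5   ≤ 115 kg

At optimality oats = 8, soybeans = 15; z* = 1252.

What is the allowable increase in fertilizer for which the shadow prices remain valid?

50

Binding constraints: labor, fertilizer. The basis is B = [[3,5],[5,5]] with det -10.
Per unit increase in fertilizer, x* moves by d = (0.5, -0.3).
The basis stays optimal until soybeans reaches 0; allowable increase = 50 kg.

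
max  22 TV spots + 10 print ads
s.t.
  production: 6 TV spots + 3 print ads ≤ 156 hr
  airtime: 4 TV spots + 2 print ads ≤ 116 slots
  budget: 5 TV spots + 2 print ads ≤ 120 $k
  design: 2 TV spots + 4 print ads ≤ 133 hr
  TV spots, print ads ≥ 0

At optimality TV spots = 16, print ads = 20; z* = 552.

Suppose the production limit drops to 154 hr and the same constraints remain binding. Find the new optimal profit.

At the optimum: production uses 156 of 156 (binding); airtime uses 104 of 116 (slack = 12); budget uses 120 of 120 (binding); design uses 112 of 133 (slack = 21).
By complementary slackness, y = 0 for the non-binding constraints.
The binding rows give the dual system: 6·y_production + 5·y_budget = 22 and 3·y_production + 2·y_budget = 10.
Solving: y_production = 2, y_budget = 2.
Δz = y_production·Δb = 2 × (-2) = -4, so new z* = 552 − 4 = 548.

548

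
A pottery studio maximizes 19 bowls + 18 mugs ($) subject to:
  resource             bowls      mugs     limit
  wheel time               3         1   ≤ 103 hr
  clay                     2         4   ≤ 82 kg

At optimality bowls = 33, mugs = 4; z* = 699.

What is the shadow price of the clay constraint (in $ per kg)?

3.5

Check each constraint at x*: wheel time 103/103 (tight); clay 82/82 (tight).
Dual feasibility on the basic columns requires 3·y_wheel time + 2·y_clay = 19, 1·y_wheel time + 4·y_clay = 18.
Solving: y_wheel time = 4, y_clay = 3.5.
Shadow price of clay = 3.5.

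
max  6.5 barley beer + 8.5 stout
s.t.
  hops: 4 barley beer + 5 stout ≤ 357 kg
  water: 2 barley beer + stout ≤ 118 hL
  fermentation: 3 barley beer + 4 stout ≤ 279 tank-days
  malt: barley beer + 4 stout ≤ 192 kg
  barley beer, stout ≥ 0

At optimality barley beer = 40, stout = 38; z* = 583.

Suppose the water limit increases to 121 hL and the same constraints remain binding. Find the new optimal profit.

At the optimum: hops uses 350 of 357 (slack = 7); water uses 118 of 118 (binding); fermentation uses 272 of 279 (slack = 7); malt uses 192 of 192 (binding).
By complementary slackness, y = 0 for the non-binding constraints.
Dual feasibility on the basic columns requires 2·y_water + 1·y_malt = 6.5, 1·y_water + 4·y_malt = 8.5.
This yields shadow prices y_water = 2.5, y_malt = 1.5.
Δz = y_water·Δb = 2.5 × (3) = 7.5, so new z* = 583 + 7.5 = 590.5.

590.5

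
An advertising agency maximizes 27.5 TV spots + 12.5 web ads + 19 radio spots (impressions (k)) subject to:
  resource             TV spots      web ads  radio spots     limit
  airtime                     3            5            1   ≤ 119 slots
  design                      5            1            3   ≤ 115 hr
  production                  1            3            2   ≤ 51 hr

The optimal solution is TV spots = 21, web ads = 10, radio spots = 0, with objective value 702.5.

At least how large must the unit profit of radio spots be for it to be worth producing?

Binding: design and production. Non-binding: airtime (6 unused).
Slack constraints have shadow price 0 (complementary slackness).
The binding rows give the dual system: 5·y_design + 1·y_production = 27.5 and 1·y_design + 3·y_production = 12.5.
This yields shadow prices y_design = 5, y_production = 2.5.
radio spots enters the basis when its profit ≥ yᵀa₃ = 5·3 + 2.5·2 = 20.

20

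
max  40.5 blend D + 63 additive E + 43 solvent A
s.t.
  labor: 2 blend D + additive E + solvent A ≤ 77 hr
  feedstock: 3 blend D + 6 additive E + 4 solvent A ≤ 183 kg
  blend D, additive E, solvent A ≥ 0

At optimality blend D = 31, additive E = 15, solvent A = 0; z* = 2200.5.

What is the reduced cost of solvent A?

-1

At the optimum: labor uses 77 of 77 (binding); feedstock uses 183 of 183 (binding).
Dual feasibility on the basic columns requires 2·y_labor + 3·y_feedstock = 40.5, 1·y_labor + 6·y_feedstock = 63.
→ y_labor = 6 and y_feedstock = 9.5.
Reduced cost of solvent A: c₃ − yᵀa₃ = 43 − (6·1 + 9.5·4) = 43 − 44 = -1.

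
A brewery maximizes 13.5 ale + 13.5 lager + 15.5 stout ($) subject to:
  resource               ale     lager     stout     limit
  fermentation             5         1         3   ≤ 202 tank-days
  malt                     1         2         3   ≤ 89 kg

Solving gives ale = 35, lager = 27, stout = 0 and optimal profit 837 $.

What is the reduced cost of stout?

Both fermentation and malt are binding at x*.
From A_Bᵀ y = c: 5·y_fermentation + 1·y_malt = 13.5; 1·y_fermentation + 2·y_malt = 13.5.
Solving: y_fermentation = 1.5, y_malt = 6.
Reduced cost of stout: c₃ − yᵀa₃ = 15.5 − (1.5·3 + 6·3) = 15.5 − 22.5 = -7.

-7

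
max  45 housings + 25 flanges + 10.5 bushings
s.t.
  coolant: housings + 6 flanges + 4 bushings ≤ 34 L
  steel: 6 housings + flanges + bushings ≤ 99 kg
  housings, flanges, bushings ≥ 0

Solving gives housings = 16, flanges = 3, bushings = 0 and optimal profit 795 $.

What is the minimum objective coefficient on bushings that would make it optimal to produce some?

Both coolant and steel are binding at x*.
The binding rows give the dual system: 1·y_coolant + 6·y_steel = 45 and 6·y_coolant + 1·y_steel = 25.
This yields shadow prices y_coolant = 3, y_steel = 7.
bushings enters the basis when its profit ≥ yᵀa₃ = 3·4 + 7·1 = 19.

19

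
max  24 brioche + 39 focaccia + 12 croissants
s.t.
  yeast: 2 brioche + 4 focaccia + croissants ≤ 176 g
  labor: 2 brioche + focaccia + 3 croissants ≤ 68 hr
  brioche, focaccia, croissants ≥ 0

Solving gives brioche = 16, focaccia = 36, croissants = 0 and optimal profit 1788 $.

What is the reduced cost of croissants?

At the optimum: yeast uses 176 of 176 (binding); labor uses 68 of 68 (binding).
The binding rows give the dual system: 2·y_yeast + 2·y_labor = 24 and 4·y_yeast + 1·y_labor = 39.
This yields shadow prices y_yeast = 9, y_labor = 3.
Reduced cost of croissants: c₃ − yᵀa₃ = 12 − (9·1 + 3·3) = 12 − 18 = -6.

-6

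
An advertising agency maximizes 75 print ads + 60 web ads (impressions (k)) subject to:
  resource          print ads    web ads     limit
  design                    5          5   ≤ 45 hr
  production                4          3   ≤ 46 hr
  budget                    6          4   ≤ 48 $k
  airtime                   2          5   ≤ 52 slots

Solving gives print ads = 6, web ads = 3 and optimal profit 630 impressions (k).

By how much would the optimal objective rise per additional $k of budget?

7.5

Binding: design and budget. Non-binding: production (13 unused), airtime (25 unused).
Since production, airtime are not tight, their duals are 0.
From A_Bᵀ y = c: 5·y_design + 6·y_budget = 75; 5·y_design + 4·y_budget = 60.
This yields shadow prices y_design = 6, y_budget = 7.5.
Shadow price of budget = 7.5.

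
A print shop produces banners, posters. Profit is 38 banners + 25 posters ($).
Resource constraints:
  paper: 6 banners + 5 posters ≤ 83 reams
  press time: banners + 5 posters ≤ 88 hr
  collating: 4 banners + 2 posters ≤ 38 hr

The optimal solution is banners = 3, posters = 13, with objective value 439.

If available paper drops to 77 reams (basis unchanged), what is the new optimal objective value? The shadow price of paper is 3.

Δb = -6, so new z* = 439 + (3)·(-6) = 439 − 18 = 421.

421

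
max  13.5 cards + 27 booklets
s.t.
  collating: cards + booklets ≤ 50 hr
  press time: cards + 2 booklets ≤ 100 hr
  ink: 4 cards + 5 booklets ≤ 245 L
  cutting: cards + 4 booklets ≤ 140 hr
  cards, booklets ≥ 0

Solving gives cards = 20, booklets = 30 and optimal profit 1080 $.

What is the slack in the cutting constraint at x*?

0

cutting used = 1·20 + 4·30 = 140; slack = 140 − 140 = 0.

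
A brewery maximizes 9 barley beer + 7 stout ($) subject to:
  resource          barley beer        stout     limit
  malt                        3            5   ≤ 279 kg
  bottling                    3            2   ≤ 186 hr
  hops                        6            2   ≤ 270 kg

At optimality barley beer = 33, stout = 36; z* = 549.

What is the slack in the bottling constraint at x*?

bottling used = 3·33 + 2·36 = 171; slack = 186 − 171 = 15.

15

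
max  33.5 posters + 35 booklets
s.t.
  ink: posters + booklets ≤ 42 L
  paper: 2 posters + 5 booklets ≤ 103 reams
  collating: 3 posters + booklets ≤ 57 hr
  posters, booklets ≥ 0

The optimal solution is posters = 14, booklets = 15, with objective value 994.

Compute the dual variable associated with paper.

5.5

Binding: paper and collating. Non-binding: ink (13 unused).
Slack constraints have shadow price 0 (complementary slackness).
The binding rows give the dual system: 2·y_paper + 3·y_collating = 33.5 and 5·y_paper + 1·y_collating = 35.
This yields shadow prices y_paper = 5.5, y_collating = 7.5.
Shadow price of paper = 5.5.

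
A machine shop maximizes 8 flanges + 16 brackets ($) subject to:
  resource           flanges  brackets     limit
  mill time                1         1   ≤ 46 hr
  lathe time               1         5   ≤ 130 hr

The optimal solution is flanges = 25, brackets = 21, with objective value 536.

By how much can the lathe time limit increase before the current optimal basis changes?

Binding constraints: mill time, lathe time. The basis is B = [[1,1],[1,5]] with det 4.
Per unit increase in lathe time, x* moves by d = (-0.25, 0.25).
The basis stays optimal until flanges reaches 0; allowable increase = 100 hr.

100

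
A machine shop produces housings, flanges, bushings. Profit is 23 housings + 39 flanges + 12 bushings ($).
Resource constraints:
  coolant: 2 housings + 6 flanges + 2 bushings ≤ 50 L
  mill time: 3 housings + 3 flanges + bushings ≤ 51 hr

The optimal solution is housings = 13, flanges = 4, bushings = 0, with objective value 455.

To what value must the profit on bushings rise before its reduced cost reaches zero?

13

Both coolant and mill time are binding at x*.
The binding rows give the dual system: 2·y_coolant + 3·y_mill time = 23 and 6·y_coolant + 3·y_mill time = 39.
→ y_coolant = 4 and y_mill time = 5.
bushings enters the basis when its profit ≥ yᵀa₃ = 4·2 + 5·1 = 13.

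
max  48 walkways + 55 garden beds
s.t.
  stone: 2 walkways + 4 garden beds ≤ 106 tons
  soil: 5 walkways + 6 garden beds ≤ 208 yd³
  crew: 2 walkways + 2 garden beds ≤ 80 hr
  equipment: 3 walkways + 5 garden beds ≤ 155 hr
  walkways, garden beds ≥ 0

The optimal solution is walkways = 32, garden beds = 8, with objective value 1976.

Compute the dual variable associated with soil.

Check each constraint at x*: stone 96/106 (slack 10); soil 208/208 (tight); crew 80/80 (tight); equipment 136/155 (slack 19).
Since stone, equipment are not tight, their duals are 0.
From A_Bᵀ y = c: 5·y_soil + 2·y_crew = 48; 6·y_soil + 2·y_crew = 55.
→ y_soil = 7 and y_crew = 6.5.
Shadow price of soil = 7.

7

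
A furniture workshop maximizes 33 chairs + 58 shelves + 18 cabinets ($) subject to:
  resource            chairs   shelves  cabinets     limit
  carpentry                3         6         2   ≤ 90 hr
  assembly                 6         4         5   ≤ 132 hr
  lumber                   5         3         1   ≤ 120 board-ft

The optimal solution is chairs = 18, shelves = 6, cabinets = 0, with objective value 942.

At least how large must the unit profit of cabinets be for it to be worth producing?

23

Check each constraint at x*: carpentry 90/90 (tight); assembly 132/132 (tight); lumber 108/120 (slack 12).
Slack constraints have shadow price 0 (complementary slackness).
The binding rows give the dual system: 3·y_carpentry + 6·y_assembly = 33 and 6·y_carpentry + 4·y_assembly = 58.
This yields shadow prices y_carpentry = 9, y_assembly = 1.
cabinets enters the basis when its profit ≥ yᵀa₃ = 9·2 + 1·5 = 23.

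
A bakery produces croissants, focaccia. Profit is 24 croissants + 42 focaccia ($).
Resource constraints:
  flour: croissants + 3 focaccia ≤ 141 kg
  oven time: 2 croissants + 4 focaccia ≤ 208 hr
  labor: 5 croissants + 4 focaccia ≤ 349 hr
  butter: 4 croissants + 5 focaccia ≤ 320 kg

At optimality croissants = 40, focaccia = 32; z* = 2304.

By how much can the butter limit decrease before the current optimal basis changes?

15

Binding constraints: oven time, butter. The basis is B = [[2,4],[4,5]] with det -6.
Per unit decrease in butter, x* moves by d = (-0.6667, 0.3333).
The basis stays optimal until flour becomes binding; allowable decrease = 15 kg.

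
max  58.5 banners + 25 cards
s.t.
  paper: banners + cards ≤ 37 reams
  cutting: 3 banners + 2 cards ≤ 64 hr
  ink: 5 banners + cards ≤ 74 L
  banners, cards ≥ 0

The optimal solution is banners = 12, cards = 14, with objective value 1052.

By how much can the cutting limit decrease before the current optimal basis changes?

19.6

Binding constraints: cutting, ink. The basis is B = [[3,2],[5,1]] with det -7.
Per unit decrease in cutting, x* moves by d = (0.1429, -0.7143).
The basis stays optimal until cards reaches 0; allowable decrease = 19.6 hr.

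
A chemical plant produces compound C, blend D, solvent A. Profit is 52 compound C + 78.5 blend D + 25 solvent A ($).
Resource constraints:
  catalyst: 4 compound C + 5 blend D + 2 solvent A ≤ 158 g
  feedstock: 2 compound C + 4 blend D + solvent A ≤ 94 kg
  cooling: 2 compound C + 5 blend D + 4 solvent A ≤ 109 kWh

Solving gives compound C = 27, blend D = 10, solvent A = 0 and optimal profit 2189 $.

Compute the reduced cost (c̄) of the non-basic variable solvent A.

-1

Binding: catalyst and feedstock. Non-binding: cooling (5 unused).
Since cooling is not tight, its dual is 0.
From A_Bᵀ y = c: 4·y_catalyst + 2·y_feedstock = 52; 5·y_catalyst + 4·y_feedstock = 78.5.
→ y_catalyst = 8.5 and y_feedstock = 9.
Reduced cost of solvent A: c₃ − yᵀa₃ = 25 − (8.5·2 + 9·1) = 25 − 26 = -1.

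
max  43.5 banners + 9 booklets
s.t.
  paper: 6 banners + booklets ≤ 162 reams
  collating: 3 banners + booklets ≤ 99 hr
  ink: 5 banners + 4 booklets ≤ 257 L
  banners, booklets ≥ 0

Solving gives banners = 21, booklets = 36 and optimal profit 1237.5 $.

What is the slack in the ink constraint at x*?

ink used = 5·21 + 4·36 = 249; slack = 257 − 249 = 8.

8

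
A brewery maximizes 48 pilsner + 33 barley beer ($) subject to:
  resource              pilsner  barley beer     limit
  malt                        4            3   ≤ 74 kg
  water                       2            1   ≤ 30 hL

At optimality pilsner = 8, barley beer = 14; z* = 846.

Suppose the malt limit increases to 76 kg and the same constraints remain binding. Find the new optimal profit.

At the optimum: malt uses 74 of 74 (binding); water uses 30 of 30 (binding).
The binding rows give the dual system: 4·y_malt + 2·y_water = 48 and 3·y_malt + 1·y_water = 33.
This yields shadow prices y_malt = 9, y_water = 6.
Δz = y_malt·Δb = 9 × (2) = 18, so new z* = 846 + 18 = 864.

864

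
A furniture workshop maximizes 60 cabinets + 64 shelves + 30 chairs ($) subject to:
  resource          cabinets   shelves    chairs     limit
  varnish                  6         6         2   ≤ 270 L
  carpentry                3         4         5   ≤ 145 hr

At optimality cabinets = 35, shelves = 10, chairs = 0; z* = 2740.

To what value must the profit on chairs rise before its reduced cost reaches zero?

36

At the optimum: varnish uses 270 of 270 (binding); carpentry uses 145 of 145 (binding).
From A_Bᵀ y = c: 6·y_varnish + 3·y_carpentry = 60; 6·y_varnish + 4·y_carpentry = 64.
Solving: y_varnish = 8, y_carpentry = 4.
chairs enters the basis when its profit ≥ yᵀa₃ = 8·2 + 4·5 = 36.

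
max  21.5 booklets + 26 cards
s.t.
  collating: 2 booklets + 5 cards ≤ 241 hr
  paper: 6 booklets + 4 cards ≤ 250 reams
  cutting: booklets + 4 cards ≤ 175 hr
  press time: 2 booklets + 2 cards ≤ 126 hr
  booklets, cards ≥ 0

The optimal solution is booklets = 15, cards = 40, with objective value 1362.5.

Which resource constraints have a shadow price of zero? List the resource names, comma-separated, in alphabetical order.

collating: 230/241 (slack 11)
paper: 250/250 (binding)
cutting: 175/175 (binding)
press time: 110/126 (slack 16)
By complementary slackness, a constraint with positive slack has shadow price 0 → collating, press time.

collating, press time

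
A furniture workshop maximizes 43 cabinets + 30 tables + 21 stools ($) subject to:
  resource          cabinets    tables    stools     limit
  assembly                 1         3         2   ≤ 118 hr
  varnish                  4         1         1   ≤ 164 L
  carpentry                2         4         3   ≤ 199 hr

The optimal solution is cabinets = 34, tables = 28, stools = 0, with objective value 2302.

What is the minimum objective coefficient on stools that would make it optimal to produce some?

Binding: assembly and varnish. Non-binding: carpentry (19 unused).
Slack constraints have shadow price 0 (complementary slackness).
Dual feasibility on the basic columns requires 1·y_assembly + 4·y_varnish = 43, 3·y_assembly + 1·y_varnish = 30.
Solving: y_assembly = 7, y_varnish = 9.
stools enters the basis when its profit ≥ yᵀa₃ = 7·2 + 9·1 = 23.

23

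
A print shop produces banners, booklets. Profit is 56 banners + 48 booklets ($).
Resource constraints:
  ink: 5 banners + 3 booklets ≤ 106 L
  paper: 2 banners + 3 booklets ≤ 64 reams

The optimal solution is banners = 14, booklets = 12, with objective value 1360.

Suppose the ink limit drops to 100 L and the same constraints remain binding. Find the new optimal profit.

1312

Both ink and paper are binding at x*.
The binding rows give the dual system: 5·y_ink + 2·y_paper = 56 and 3·y_ink + 3·y_paper = 48.
→ y_ink = 8 and y_paper = 8.
Δz = y_ink·Δb = 8 × (-6) = -48, so new z* = 1360 − 48 = 1312.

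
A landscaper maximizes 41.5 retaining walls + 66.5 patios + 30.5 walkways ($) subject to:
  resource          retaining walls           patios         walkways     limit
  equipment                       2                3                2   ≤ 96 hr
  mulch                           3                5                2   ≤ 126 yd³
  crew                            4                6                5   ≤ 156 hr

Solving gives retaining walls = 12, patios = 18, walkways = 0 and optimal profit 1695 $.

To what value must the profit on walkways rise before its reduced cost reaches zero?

Check each constraint at x*: equipment 78/96 (slack 18); mulch 126/126 (tight); crew 156/156 (tight).
By complementary slackness, y = 0 for the non-binding constraint.
From A_Bᵀ y = c: 3·y_mulch + 4·y_crew = 41.5; 5·y_mulch + 6·y_crew = 66.5.
This yields shadow prices y_mulch = 8.5, y_crew = 4.
walkways enters the basis when its profit ≥ yᵀa₃ = 8.5·2 + 4·5 = 37.

37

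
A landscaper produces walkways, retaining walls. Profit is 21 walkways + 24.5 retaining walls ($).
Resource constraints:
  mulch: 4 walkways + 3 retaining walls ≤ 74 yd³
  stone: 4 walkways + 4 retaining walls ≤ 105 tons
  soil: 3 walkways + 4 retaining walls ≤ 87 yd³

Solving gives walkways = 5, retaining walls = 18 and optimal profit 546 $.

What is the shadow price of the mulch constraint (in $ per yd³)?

Binding: mulch and soil. Non-binding: stone (13 unused).
Slack constraints have shadow price 0 (complementary slackness).
From A_Bᵀ y = c: 4·y_mulch + 3·y_soil = 21; 3·y_mulch + 4·y_soil = 24.5.
This yields shadow prices y_mulch = 1.5, y_soil = 5.
Shadow price of mulch = 1.5.

1.5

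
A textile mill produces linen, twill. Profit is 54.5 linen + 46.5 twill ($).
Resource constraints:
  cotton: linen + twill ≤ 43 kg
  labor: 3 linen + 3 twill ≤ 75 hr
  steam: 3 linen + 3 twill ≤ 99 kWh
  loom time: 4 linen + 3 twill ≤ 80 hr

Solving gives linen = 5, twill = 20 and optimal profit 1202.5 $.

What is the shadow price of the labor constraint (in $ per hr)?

Binding: labor and loom time. Non-binding: cotton (18 unused), steam (24 unused).
Slack constraints have shadow price 0 (complementary slackness).
Dual feasibility on the basic columns requires 3·y_labor + 4·y_loom time = 54.5, 3·y_labor + 3·y_loom time = 46.5.
→ y_labor = 7.5 and y_loom time = 8.
Shadow price of labor = 7.5.

7.5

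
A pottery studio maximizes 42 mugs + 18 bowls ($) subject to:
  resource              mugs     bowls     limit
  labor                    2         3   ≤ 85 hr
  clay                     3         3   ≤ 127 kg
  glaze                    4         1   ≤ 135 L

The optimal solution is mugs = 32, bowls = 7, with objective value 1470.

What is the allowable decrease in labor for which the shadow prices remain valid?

Binding constraints: labor, glaze. The basis is B = [[2,3],[4,1]] with det -10.
Per unit decrease in labor, x* moves by d = (0.1, -0.4).
The basis stays optimal until bowls reaches 0; allowable decrease = 17.5 hr.

17.5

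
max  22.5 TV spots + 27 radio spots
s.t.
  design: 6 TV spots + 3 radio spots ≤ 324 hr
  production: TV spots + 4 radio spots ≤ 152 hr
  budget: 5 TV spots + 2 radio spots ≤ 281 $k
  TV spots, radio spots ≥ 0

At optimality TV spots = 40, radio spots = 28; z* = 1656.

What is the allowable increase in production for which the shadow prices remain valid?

Binding constraints: design, production. The basis is B = [[6,3],[1,4]] with det 21.
Per unit increase in production, x* moves by d = (-0.1429, 0.2857).
The basis stays optimal until TV spots reaches 0; allowable increase = 280 hr.

280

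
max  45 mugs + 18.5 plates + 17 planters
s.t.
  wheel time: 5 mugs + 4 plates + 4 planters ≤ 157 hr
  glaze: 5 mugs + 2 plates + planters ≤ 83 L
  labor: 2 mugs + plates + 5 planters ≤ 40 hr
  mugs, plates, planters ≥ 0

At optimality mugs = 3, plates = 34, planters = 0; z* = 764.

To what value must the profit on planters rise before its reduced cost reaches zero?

At the optimum: wheel time uses 151 of 157 (slack = 6); glaze uses 83 of 83 (binding); labor uses 40 of 40 (binding).
Slack constraints have shadow price 0 (complementary slackness).
From A_Bᵀ y = c: 5·y_glaze + 2·y_labor = 45; 2·y_glaze + 1·y_labor = 18.5.
Solving: y_glaze = 8, y_labor = 2.5.
planters enters the basis when its profit ≥ yᵀa₃ = 8·1 + 2.5·5 = 20.5.

20.5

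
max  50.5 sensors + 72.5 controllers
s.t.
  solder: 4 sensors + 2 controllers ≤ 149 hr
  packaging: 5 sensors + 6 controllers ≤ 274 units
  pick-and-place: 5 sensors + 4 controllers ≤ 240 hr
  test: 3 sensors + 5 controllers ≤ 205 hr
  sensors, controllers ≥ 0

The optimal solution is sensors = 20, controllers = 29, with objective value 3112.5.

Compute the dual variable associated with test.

8.5

At the optimum: solder uses 138 of 149 (slack = 11); packaging uses 274 of 274 (binding); pick-and-place uses 216 of 240 (slack = 24); test uses 205 of 205 (binding).
Since solder, pick-and-place are not tight, their duals are 0.
Dual feasibility on the basic columns requires 5·y_packaging + 3·y_test = 50.5, 6·y_packaging + 5·y_test = 72.5.
→ y_packaging = 5 and y_test = 8.5.
Shadow price of test = 8.5.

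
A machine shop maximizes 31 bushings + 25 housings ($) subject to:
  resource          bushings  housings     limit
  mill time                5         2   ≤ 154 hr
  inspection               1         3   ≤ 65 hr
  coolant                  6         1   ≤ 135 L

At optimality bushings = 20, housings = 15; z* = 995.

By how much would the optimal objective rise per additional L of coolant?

4

Binding: inspection and coolant. Non-binding: mill time (24 unused).
By complementary slackness, y = 0 for the non-binding constraint.
From A_Bᵀ y = c: 1·y_inspection + 6·y_coolant = 31; 3·y_inspection + 1·y_coolant = 25.
Solving: y_inspection = 7, y_coolant = 4.
Shadow price of coolant = 4.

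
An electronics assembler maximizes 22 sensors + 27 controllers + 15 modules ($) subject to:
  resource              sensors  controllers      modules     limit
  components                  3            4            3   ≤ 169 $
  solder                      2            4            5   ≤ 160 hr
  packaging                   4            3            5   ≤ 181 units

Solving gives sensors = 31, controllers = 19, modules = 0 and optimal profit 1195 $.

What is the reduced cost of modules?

Check each constraint at x*: components 169/169 (tight); solder 138/160 (slack 22); packaging 181/181 (tight).
By complementary slackness, y = 0 for the non-binding constraint.
The binding rows give the dual system: 3·y_components + 4·y_packaging = 22 and 4·y_components + 3·y_packaging = 27.
This yields shadow prices y_components = 6, y_packaging = 1.
Reduced cost of modules: c₃ − yᵀa₃ = 15 − (6·3 + 1·5) = 15 − 23 = -8.

-8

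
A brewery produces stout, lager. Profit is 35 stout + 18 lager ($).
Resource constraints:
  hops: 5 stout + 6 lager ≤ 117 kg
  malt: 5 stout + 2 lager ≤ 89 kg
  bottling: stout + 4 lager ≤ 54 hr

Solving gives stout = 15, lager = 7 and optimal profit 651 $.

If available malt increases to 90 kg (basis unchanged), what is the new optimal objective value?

657

At the optimum: hops uses 117 of 117 (binding); malt uses 89 of 89 (binding); bottling uses 43 of 54 (slack = 11).
Since bottling is not tight, its dual is 0.
Dual feasibility on the basic columns requires 5·y_hops + 5·y_malt = 35, 6·y_hops + 2·y_malt = 18.
→ y_hops = 1 and y_malt = 6.
Δz = y_malt·Δb = 6 × (1) = 6, so new z* = 651 + 6 = 657.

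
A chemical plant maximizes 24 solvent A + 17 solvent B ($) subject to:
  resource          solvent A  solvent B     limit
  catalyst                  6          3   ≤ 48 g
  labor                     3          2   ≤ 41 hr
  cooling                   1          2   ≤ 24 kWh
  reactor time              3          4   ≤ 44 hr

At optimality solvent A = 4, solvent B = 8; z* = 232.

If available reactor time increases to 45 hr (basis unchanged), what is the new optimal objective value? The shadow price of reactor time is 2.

Δb = 1, so new z* = 232 + (2)·(1) = 232 + 2 = 234.

234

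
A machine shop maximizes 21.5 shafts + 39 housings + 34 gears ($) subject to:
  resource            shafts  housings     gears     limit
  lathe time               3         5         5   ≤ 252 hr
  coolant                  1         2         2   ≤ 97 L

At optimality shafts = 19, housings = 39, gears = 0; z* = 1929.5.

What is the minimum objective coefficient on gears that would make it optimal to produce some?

At the optimum: lathe time uses 252 of 252 (binding); coolant uses 97 of 97 (binding).
The binding rows give the dual system: 3·y_lathe time + 1·y_coolant = 21.5 and 5·y_lathe time + 2·y_coolant = 39.
→ y_lathe time = 4 and y_coolant = 9.5.
gears enters the basis when its profit ≥ yᵀa₃ = 4·5 + 9.5·2 = 39.

39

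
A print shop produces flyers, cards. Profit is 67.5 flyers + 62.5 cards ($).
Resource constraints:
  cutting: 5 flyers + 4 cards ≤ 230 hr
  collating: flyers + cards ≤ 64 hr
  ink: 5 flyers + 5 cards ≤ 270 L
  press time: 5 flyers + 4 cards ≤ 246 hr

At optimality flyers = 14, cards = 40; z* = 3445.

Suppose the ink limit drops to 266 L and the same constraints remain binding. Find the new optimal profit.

3411

At the optimum: cutting uses 230 of 230 (binding); collating uses 54 of 64 (slack = 10); ink uses 270 of 270 (binding); press time uses 230 of 246 (slack = 16).
Since collating, press time are not tight, their duals are 0.
From A_Bᵀ y = c: 5·y_cutting + 5·y_ink = 67.5; 4·y_cutting + 5·y_ink = 62.5.
→ y_cutting = 5 and y_ink = 8.5.
Δz = y_ink·Δb = 8.5 × (-4) = -34, so new z* = 3445 − 34 = 3411.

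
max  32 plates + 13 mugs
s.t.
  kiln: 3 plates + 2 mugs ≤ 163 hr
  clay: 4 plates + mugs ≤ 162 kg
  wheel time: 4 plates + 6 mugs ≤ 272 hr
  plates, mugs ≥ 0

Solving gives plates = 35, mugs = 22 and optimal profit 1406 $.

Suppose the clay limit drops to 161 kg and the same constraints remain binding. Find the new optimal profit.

At the optimum: kiln uses 149 of 163 (slack = 14); clay uses 162 of 162 (binding); wheel time uses 272 of 272 (binding).
By complementary slackness, y = 0 for the non-binding constraint.
From A_Bᵀ y = c: 4·y_clay + 4·y_wheel time = 32; 1·y_clay + 6·y_wheel time = 13.
→ y_clay = 7 and y_wheel time = 1.
Δz = y_clay·Δb = 7 × (-1) = -7, so new z* = 1406 − 7 = 1399.

1399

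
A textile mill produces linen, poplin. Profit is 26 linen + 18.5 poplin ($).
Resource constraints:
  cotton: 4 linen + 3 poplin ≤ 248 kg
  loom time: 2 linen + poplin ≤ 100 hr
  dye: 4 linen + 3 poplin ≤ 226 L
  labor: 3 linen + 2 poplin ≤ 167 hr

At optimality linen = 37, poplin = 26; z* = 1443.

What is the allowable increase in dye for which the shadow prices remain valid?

Binding constraints: loom time, dye. The basis is B = [[2,1],[4,3]] with det 2.
Per unit increase in dye, x* moves by d = (-0.5, 1).
The basis stays optimal until labor becomes binding; allowable increase = 8 L.

8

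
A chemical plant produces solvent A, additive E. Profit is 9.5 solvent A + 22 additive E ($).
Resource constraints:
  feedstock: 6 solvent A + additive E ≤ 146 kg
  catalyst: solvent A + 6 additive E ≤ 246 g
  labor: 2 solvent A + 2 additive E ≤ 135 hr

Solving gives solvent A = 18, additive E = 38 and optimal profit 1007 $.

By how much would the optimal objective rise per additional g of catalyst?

3.5

At the optimum: feedstock uses 146 of 146 (binding); catalyst uses 246 of 246 (binding); labor uses 112 of 135 (slack = 23).
By complementary slackness, y = 0 for the non-binding constraint.
From A_Bᵀ y = c: 6·y_feedstock + 1·y_catalyst = 9.5; 1·y_feedstock + 6·y_catalyst = 22.
This yields shadow prices y_feedstock = 1, y_catalyst = 3.5.
Shadow price of catalyst = 3.5.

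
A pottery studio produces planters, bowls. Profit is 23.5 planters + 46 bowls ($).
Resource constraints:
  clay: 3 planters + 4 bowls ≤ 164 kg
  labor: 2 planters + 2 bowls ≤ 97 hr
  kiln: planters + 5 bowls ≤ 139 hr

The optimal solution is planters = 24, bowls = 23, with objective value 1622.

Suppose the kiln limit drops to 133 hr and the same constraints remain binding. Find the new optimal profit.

Binding: clay and kiln. Non-binding: labor (3 unused).
Slack constraints have shadow price 0 (complementary slackness).
Dual feasibility on the basic columns requires 3·y_clay + 1·y_kiln = 23.5, 4·y_clay + 5·y_kiln = 46.
This yields shadow prices y_clay = 6.5, y_kiln = 4.
Δz = y_kiln·Δb = 4 × (-6) = -24, so new z* = 1622 − 24 = 1598.

1598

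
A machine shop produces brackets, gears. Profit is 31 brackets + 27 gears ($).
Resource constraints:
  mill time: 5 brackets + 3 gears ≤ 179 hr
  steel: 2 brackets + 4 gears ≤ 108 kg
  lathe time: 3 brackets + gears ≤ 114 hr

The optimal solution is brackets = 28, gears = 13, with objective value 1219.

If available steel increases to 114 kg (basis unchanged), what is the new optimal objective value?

1237

At the optimum: mill time uses 179 of 179 (binding); steel uses 108 of 108 (binding); lathe time uses 97 of 114 (slack = 17).
Since lathe time is not tight, its dual is 0.
The binding rows give the dual system: 5·y_mill time + 2·y_steel = 31 and 3·y_mill time + 4·y_steel = 27.
→ y_mill time = 5 and y_steel = 3.
Δz = y_steel·Δb = 3 × (6) = 18, so new z* = 1219 + 18 = 1237.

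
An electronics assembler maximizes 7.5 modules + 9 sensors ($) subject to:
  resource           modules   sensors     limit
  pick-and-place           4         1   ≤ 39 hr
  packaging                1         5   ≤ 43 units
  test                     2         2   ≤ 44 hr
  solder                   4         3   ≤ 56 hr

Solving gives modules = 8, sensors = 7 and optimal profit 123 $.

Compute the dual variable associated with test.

Check each constraint at x*: pick-and-place 39/39 (tight); packaging 43/43 (tight); test 30/44 (slack 14); solder 53/56 (slack 3).
Since test, solder are not tight, their duals are 0.
Dual feasibility on the basic columns requires 4·y_pick-and-place + 1·y_packaging = 7.5, 1·y_pick-and-place + 5·y_packaging = 9.
Solving: y_pick-and-place = 1.5, y_packaging = 1.5.
Shadow price of test = 0.

0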